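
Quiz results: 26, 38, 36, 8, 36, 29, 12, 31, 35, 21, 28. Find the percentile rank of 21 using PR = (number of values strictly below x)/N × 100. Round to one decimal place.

N = 11.
Strictly below 21: 2. Equal to 21: 1.
PR = 2/11 × 100 = 18.2

18.2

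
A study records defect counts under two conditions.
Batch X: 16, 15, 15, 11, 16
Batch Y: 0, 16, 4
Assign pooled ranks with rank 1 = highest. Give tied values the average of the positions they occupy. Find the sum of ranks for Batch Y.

17

Sorted (descending): 16, 16, 16, 15, 15, 11, 4, 0
The 3 values of 16 occupy positions 1–3 → average rank 2.
The 2 values of 15 occupy positions 4–5 → average rank (4+5)/2 = 4.5.
Batch Y values → pooled ranks: 0→8, 16→2, 4→7
Rank sum = 8 + 2 + 7 = 17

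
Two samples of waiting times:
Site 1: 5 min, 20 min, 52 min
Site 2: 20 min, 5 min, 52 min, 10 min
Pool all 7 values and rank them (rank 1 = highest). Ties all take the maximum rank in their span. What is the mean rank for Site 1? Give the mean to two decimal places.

Sorted (descending): 52, 52, 20, 20, 10, 5, 5
The 2 values of 52 occupy positions 1–2 → each gets rank 2.
The 2 values of 20 occupy positions 3–4 → each gets rank 4.
The 2 values of 5 occupy positions 6–7 → each gets rank 7.
Site 1 values → pooled ranks: 5→7, 20→4, 52→2
Mean rank = (7 + 4 + 2) / 3 = 4.33

4.33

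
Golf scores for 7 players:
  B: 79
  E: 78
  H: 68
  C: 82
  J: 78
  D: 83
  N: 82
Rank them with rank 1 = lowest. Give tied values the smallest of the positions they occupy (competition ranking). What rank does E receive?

2

Sorted (ascending): 68, 78, 78, 79, 82, 82, 83
The 2 values of 78 occupy positions 2–3 → each gets rank 2.
The 2 values of 82 occupy positions 5–6 → each gets rank 5.
E has value 78 → rank 2.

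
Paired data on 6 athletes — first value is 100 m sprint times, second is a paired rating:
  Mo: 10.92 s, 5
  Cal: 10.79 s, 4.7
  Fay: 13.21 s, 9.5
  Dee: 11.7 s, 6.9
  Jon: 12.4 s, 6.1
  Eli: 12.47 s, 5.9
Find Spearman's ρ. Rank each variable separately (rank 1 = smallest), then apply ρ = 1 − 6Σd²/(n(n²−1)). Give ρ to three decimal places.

Ranks of variable 1: 2, 1, 6, 3, 4, 5
Ranks of variable 2: 2, 1, 6, 5, 4, 3
d = r₁ − r₂: 0, 0, 0, -2, 0, 2
d²: 0, 0, 0, 4, 0, 4; Σd² = 8
ρ = 1 − 6·8/(6·35) = 1 − 48/210 = 0.771

0.771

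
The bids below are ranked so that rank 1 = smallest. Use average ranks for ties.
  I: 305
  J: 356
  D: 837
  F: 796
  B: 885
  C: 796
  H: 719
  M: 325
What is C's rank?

5.5

Sorted (ascending): 305, 325, 356, 719, 796, 796, 837, 885
The 2 values of 796 occupy positions 5–6 → average rank (5+6)/2 = 5.5.
C has value 796 → rank 5.5.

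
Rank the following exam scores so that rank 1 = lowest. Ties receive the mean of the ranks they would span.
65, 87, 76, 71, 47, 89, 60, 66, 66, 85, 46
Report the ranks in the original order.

Sorted (ascending): 46, 47, 60, 65, 66, 66, 71, 76, 85, 87, 89
The 2 values of 66 occupy positions 5–6 → average rank (5+6)/2 = 5.5.

4, 10, 8, 7, 2, 11, 3, 5.5, 5.5, 9, 1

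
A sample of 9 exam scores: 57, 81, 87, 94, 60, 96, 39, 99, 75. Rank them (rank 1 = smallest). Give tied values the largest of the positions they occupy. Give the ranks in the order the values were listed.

Sorted (ascending): 39, 57, 60, 75, 81, 87, 94, 96, 99
No ties — each value takes its position as its rank.

2, 5, 6, 7, 3, 8, 1, 9, 4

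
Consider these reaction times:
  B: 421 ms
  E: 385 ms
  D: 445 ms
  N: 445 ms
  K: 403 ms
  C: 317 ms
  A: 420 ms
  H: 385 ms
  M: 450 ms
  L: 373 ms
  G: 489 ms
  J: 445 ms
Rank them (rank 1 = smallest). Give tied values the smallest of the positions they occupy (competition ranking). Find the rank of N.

Sorted (ascending): 317, 373, 385, 385, 403, 420, 421, 445, 445, 445, 450, 489
The 2 values of 385 occupy positions 3–4 → each gets rank 3.
The 3 values of 445 occupy positions 8–10 → each gets rank 8.
N has value 445 ms → rank 8.

8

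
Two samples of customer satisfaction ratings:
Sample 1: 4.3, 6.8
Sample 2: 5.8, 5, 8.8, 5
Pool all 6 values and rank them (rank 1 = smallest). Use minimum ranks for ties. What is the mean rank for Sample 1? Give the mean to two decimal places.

Sorted (ascending): 4.3, 5, 5, 5.8, 6.8, 8.8
The 2 values of 5 occupy positions 2–3 → each gets rank 2.
Sample 1 values → pooled ranks: 4.3→1, 6.8→5
Mean rank = (1 + 5) / 2 = 3.00

3.00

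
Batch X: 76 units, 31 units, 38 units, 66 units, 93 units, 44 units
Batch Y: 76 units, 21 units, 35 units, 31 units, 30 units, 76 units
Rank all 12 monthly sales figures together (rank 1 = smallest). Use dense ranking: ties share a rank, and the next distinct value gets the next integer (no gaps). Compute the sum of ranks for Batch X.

38

Sorted (ascending): 21, 30, 31, 31, 35, 38, 44, 66, 76, 76, 76, 93
The 2 values of 31 share dense rank 3.
The 3 values of 76 share dense rank 8.
Remaining distinct values take the next consecutive integers.
Batch X values → pooled ranks: 76→8, 31→3, 38→5, 66→7, 93→9, 44→6
Rank sum = 8 + 3 + 5 + 7 + 9 + 6 = 38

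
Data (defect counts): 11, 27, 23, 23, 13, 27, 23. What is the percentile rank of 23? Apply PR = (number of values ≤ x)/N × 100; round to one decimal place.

N = 7.
Strictly below 23: 2. Equal to 23: 3.
PR = 5/7 × 100 = 71.4

71.4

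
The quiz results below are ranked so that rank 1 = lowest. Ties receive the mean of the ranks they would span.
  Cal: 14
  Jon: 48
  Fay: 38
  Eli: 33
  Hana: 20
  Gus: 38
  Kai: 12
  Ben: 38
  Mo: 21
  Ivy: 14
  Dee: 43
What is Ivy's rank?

Sorted (ascending): 12, 14, 14, 20, 21, 33, 38, 38, 38, 43, 48
The 2 values of 14 occupy positions 2–3 → average rank (2+3)/2 = 2.5.
The 3 values of 38 occupy positions 7–9 → average rank 8.
Ivy has value 14 → rank 2.5.

2.5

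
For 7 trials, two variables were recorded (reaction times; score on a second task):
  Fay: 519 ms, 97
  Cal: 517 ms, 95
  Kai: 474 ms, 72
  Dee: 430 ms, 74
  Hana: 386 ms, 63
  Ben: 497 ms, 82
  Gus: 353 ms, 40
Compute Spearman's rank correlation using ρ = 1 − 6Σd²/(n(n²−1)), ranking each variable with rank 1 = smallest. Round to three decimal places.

Ranks of variable 1: 7, 6, 4, 3, 2, 5, 1
Ranks of variable 2: 7, 6, 3, 4, 2, 5, 1
d = r₁ − r₂: 0, 0, 1, -1, 0, 0, 0
d²: 0, 0, 1, 1, 0, 0, 0; Σd² = 2
ρ = 1 − 6·2/(7·48) = 1 − 12/336 = 0.964

0.964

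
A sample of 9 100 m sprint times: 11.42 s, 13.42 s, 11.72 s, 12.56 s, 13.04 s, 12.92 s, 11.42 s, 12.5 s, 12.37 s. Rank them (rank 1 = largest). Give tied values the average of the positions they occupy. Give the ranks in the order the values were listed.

Sorted (descending): 13.42, 13.04, 12.92, 12.56, 12.5, 12.37, 11.72, 11.42, 11.42
The 2 values of 11.42 occupy positions 8–9 → average rank (8+9)/2 = 8.5.

8.5, 1, 7, 4, 2, 3, 8.5, 5, 6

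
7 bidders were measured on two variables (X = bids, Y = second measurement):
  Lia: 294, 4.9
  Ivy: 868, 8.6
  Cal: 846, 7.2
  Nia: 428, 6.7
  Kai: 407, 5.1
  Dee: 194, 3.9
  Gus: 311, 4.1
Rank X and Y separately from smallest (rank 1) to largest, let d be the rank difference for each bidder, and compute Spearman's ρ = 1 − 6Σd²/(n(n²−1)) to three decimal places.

0.964

Ranks of variable 1: 2, 7, 6, 5, 4, 1, 3
Ranks of variable 2: 3, 7, 6, 5, 4, 1, 2
d = r₁ − r₂: -1, 0, 0, 0, 0, 0, 1
d²: 1, 0, 0, 0, 0, 0, 1; Σd² = 2
ρ = 1 − 6·2/(7·48) = 1 − 12/336 = 0.964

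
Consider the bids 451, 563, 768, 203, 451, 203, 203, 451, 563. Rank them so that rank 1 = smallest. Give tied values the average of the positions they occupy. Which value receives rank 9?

Sorted (ascending): 203, 203, 203, 451, 451, 451, 563, 563, 768
The 3 values of 203 occupy positions 1–3 → average rank 2.
The 3 values of 451 occupy positions 4–6 → average rank 5.
The 2 values of 563 occupy positions 7–8 → average rank (7+8)/2 = 7.5.
Rank 9 → value 768.

768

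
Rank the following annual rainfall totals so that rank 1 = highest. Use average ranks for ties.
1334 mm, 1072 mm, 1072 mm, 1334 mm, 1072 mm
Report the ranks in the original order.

Sorted (descending): 1334, 1334, 1072, 1072, 1072
The 2 values of 1334 occupy positions 1–2 → average rank (1+2)/2 = 1.5.
The 3 values of 1072 occupy positions 3–5 → average rank 4.

1.5, 4, 4, 1.5, 4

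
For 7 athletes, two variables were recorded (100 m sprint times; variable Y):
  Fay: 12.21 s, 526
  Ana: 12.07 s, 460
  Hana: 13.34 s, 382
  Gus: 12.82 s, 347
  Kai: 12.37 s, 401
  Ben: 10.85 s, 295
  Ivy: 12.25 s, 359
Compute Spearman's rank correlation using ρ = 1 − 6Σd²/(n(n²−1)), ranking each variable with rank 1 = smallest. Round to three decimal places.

Ranks of variable 1: 3, 2, 7, 6, 5, 1, 4
Ranks of variable 2: 7, 6, 4, 2, 5, 1, 3
d = r₁ − r₂: -4, -4, 3, 4, 0, 0, 1
d²: 16, 16, 9, 16, 0, 0, 1; Σd² = 58
ρ = 1 − 6·58/(7·48) = 1 − 348/336 = -0.036

-0.036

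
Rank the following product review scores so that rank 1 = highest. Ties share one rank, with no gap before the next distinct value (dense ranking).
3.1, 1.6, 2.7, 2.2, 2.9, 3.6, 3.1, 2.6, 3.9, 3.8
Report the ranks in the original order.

4, 9, 6, 8, 5, 3, 4, 7, 1, 2

Sorted (descending): 3.9, 3.8, 3.6, 3.1, 3.1, 2.9, 2.7, 2.6, 2.2, 1.6
The 2 values of 3.1 share dense rank 4.
Remaining distinct values take the next consecutive integers.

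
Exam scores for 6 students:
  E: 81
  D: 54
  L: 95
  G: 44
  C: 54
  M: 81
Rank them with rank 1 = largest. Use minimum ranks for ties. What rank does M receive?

Sorted (descending): 95, 81, 81, 54, 54, 44
The 2 values of 81 occupy positions 2–3 → each gets rank 2.
The 2 values of 54 occupy positions 4–5 → each gets rank 4.
M has value 81 → rank 2.

2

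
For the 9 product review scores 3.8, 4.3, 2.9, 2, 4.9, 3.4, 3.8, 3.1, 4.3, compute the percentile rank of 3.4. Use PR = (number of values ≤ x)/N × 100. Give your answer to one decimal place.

N = 9.
Strictly below 3.4: 3. Equal to 3.4: 1.
PR = 4/9 × 100 = 44.4

44.4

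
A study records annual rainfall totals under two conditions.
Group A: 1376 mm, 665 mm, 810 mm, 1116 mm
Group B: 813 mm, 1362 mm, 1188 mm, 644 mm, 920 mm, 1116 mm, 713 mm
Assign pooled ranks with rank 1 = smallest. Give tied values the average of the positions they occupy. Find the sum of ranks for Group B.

41.5

Sorted (ascending): 644, 665, 713, 810, 813, 920, 1116, 1116, 1188, 1362, 1376
The 2 values of 1116 occupy positions 7–8 → average rank (7+8)/2 = 7.5.
Group B values → pooled ranks: 813→5, 1362→10, 1188→9, 644→1, 920→6, 1116→7.5, 713→3
Rank sum = 5 + 10 + 9 + 1 + 6 + 7.5 + 3 = 41.5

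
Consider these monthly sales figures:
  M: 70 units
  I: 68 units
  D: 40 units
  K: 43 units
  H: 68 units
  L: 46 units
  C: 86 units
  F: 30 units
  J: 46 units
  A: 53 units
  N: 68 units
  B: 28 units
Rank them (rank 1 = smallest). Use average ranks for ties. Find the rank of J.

Sorted (ascending): 28, 30, 40, 43, 46, 46, 53, 68, 68, 68, 70, 86
The 2 values of 46 occupy positions 5–6 → average rank (5+6)/2 = 5.5.
The 3 values of 68 occupy positions 8–10 → average rank 9.
J has value 46 units → rank 5.5.

5.5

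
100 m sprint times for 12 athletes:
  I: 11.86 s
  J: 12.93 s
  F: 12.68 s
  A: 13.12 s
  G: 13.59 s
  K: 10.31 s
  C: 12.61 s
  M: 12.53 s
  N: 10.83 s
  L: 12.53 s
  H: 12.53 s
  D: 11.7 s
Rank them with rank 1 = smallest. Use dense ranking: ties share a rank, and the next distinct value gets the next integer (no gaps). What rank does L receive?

Sorted (ascending): 10.31, 10.83, 11.7, 11.86, 12.53, 12.53, 12.53, 12.61, 12.68, 12.93, 13.12, 13.59
The 3 values of 12.53 share dense rank 5.
Remaining distinct values take the next consecutive integers.
L has value 12.53 s → rank 5.

5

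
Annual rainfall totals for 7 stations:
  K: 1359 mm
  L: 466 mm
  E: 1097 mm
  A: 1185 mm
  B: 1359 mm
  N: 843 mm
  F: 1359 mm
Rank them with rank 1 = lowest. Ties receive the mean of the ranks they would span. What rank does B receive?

Sorted (ascending): 466, 843, 1097, 1185, 1359, 1359, 1359
The 3 values of 1359 occupy positions 5–7 → average rank 6.
B has value 1359 mm → rank 6.

6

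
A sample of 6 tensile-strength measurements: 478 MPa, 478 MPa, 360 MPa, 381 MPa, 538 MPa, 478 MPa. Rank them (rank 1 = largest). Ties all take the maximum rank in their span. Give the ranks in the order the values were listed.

Sorted (descending): 538, 478, 478, 478, 381, 360
The 3 values of 478 occupy positions 2–4 → each gets rank 4.

4, 4, 6, 5, 1, 4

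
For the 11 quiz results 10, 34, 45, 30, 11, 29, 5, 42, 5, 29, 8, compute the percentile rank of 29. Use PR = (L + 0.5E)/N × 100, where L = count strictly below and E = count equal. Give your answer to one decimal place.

N = 11.
Strictly below 29: 5. Equal to 29: 2.
PR = (5 + 0.5·2)/11 × 100 = 54.5

54.5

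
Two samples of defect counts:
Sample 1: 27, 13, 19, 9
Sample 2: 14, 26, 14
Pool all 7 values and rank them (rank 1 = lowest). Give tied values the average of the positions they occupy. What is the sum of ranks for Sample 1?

Sorted (ascending): 9, 13, 14, 14, 19, 26, 27
The 2 values of 14 occupy positions 3–4 → average rank (3+4)/2 = 3.5.
Sample 1 values → pooled ranks: 27→7, 13→2, 19→5, 9→1
Rank sum = 7 + 2 + 5 + 1 = 15

15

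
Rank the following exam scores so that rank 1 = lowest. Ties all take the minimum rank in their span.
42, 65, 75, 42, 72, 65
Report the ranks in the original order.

Sorted (ascending): 42, 42, 65, 65, 72, 75
The 2 values of 42 occupy positions 1–2 → each gets rank 1.
The 2 values of 65 occupy positions 3–4 → each gets rank 3.

1, 3, 6, 1, 5, 3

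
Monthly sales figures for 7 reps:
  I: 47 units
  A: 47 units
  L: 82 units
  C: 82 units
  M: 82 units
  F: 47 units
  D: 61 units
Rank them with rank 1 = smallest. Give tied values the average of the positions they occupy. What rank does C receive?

Sorted (ascending): 47, 47, 47, 61, 82, 82, 82
The 3 values of 47 occupy positions 1–3 → average rank 2.
The 3 values of 82 occupy positions 5–7 → average rank 6.
C has value 82 units → rank 6.

6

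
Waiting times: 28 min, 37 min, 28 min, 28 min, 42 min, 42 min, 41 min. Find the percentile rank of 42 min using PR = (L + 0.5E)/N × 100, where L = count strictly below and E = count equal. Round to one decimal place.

N = 7.
Strictly below 42: 5. Equal to 42: 2.
PR = (5 + 0.5·2)/7 × 100 = 85.7

85.7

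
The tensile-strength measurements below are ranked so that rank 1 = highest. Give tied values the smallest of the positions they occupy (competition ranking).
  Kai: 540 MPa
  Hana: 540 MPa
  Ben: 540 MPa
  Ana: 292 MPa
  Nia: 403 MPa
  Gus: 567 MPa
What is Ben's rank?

2

Sorted (descending): 567, 540, 540, 540, 403, 292
The 3 values of 540 occupy positions 2–4 → each gets rank 2.
Ben has value 540 MPa → rank 2.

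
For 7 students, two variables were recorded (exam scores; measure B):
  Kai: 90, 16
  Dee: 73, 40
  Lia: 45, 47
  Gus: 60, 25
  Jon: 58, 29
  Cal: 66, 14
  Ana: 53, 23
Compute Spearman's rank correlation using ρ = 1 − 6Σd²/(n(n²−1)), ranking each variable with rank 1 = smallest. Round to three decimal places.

-0.464

Ranks of variable 1: 7, 6, 1, 4, 3, 5, 2
Ranks of variable 2: 2, 6, 7, 4, 5, 1, 3
d = r₁ − r₂: 5, 0, -6, 0, -2, 4, -1
d²: 25, 0, 36, 0, 4, 16, 1; Σd² = 82
ρ = 1 − 6·82/(7·48) = 1 − 492/336 = -0.464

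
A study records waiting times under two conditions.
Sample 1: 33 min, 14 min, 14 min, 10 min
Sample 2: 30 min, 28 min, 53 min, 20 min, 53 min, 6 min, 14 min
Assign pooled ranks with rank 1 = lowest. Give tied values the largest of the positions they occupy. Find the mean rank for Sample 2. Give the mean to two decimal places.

Sorted (ascending): 6, 10, 14, 14, 14, 20, 28, 30, 33, 53, 53
The 3 values of 14 occupy positions 3–5 → each gets rank 5.
The 2 values of 53 occupy positions 10–11 → each gets rank 11.
Sample 2 values → pooled ranks: 30→8, 28→7, 53→11, 20→6, 53→11, 6→1, 14→5
Mean rank = (8 + 7 + 11 + 6 + 11 + 1 + 5) / 7 = 7.00

7.00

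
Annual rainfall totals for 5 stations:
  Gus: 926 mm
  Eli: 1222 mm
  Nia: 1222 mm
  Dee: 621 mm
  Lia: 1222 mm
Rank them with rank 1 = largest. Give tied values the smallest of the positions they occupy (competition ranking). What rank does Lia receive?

Sorted (descending): 1222, 1222, 1222, 926, 621
The 3 values of 1222 occupy positions 1–3 → each gets rank 1.
Lia has value 1222 mm → rank 1.

1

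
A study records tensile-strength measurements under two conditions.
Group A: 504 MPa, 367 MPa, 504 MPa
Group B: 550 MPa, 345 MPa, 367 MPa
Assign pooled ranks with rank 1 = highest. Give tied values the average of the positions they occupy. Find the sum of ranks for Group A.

Sorted (descending): 550, 504, 504, 367, 367, 345
The 2 values of 504 occupy positions 2–3 → average rank (2+3)/2 = 2.5.
The 2 values of 367 occupy positions 4–5 → average rank (4+5)/2 = 4.5.
Group A values → pooled ranks: 504→2.5, 367→4.5, 504→2.5
Rank sum = 2.5 + 4.5 + 2.5 = 9.5

9.5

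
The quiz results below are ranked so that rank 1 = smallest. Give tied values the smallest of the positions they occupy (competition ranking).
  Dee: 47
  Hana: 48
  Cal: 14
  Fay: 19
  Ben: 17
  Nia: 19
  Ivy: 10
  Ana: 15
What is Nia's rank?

Sorted (ascending): 10, 14, 15, 17, 19, 19, 47, 48
The 2 values of 19 occupy positions 5–6 → each gets rank 5.
Nia has value 19 → rank 5.

5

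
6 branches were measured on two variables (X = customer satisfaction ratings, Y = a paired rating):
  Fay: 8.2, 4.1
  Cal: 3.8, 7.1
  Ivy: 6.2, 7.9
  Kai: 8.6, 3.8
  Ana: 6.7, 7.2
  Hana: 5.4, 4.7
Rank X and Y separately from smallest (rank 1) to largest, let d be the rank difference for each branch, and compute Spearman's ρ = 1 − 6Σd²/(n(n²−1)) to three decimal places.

Ranks of variable 1: 5, 1, 3, 6, 4, 2
Ranks of variable 2: 2, 4, 6, 1, 5, 3
d = r₁ − r₂: 3, -3, -3, 5, -1, -1
d²: 9, 9, 9, 25, 1, 1; Σd² = 54
ρ = 1 − 6·54/(6·35) = 1 − 324/210 = -0.543

-0.543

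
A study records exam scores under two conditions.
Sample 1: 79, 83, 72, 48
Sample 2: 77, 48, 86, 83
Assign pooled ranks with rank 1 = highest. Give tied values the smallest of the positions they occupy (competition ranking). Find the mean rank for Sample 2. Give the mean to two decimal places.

Sorted (descending): 86, 83, 83, 79, 77, 72, 48, 48
The 2 values of 83 occupy positions 2–3 → each gets rank 2.
The 2 values of 48 occupy positions 7–8 → each gets rank 7.
Sample 2 values → pooled ranks: 77→5, 48→7, 86→1, 83→2
Mean rank = (5 + 7 + 1 + 2) / 4 = 3.75

3.75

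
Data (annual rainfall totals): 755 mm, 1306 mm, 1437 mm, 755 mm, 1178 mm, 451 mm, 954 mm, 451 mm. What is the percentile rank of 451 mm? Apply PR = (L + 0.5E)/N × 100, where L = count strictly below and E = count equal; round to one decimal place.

N = 8.
Strictly below 451: 0. Equal to 451: 2.
PR = (0 + 0.5·2)/8 × 100 = 12.5

12.5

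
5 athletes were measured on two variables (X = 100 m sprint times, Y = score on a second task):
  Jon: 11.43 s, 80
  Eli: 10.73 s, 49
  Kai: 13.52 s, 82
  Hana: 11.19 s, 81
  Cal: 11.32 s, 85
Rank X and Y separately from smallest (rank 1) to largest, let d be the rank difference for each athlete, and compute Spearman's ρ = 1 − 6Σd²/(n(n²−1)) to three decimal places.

0.500

Ranks of variable 1: 4, 1, 5, 2, 3
Ranks of variable 2: 2, 1, 4, 3, 5
d = r₁ − r₂: 2, 0, 1, -1, -2
d²: 4, 0, 1, 1, 4; Σd² = 10
ρ = 1 − 6·10/(5·24) = 1 − 60/120 = 0.500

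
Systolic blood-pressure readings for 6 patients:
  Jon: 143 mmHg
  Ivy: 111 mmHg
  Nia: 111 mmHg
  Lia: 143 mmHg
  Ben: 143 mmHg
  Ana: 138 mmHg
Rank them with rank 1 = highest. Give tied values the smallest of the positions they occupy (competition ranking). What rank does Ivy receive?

5

Sorted (descending): 143, 143, 143, 138, 111, 111
The 3 values of 143 occupy positions 1–3 → each gets rank 1.
The 2 values of 111 occupy positions 5–6 → each gets rank 5.
Ivy has value 111 mmHg → rank 5.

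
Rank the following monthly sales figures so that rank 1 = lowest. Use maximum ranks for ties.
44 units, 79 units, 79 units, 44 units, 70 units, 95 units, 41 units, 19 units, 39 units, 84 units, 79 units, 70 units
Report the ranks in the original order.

5, 10, 10, 5, 7, 12, 3, 1, 2, 11, 10, 7

Sorted (ascending): 19, 39, 41, 44, 44, 70, 70, 79, 79, 79, 84, 95
The 2 values of 44 occupy positions 4–5 → each gets rank 5.
The 2 values of 70 occupy positions 6–7 → each gets rank 7.
The 3 values of 79 occupy positions 8–10 → each gets rank 10.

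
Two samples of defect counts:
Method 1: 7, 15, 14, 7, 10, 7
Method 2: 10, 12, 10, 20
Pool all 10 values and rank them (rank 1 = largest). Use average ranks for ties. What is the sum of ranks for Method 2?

17

Sorted (descending): 20, 15, 14, 12, 10, 10, 10, 7, 7, 7
The 3 values of 10 occupy positions 5–7 → average rank 6.
The 3 values of 7 occupy positions 8–10 → average rank 9.
Method 2 values → pooled ranks: 10→6, 12→4, 10→6, 20→1
Rank sum = 6 + 4 + 6 + 1 = 17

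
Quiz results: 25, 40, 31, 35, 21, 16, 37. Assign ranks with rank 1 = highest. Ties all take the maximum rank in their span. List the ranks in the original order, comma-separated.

5, 1, 4, 3, 6, 7, 2

Sorted (descending): 40, 37, 35, 31, 25, 21, 16
No ties — each value takes its position as its rank.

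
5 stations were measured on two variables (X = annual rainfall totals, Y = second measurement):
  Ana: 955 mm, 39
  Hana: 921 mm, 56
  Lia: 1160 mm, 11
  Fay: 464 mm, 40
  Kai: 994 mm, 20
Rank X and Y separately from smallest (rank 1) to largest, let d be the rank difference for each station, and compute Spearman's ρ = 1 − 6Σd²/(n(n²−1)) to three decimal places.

Ranks of variable 1: 3, 2, 5, 1, 4
Ranks of variable 2: 3, 5, 1, 4, 2
d = r₁ − r₂: 0, -3, 4, -3, 2
d²: 0, 9, 16, 9, 4; Σd² = 38
ρ = 1 − 6·38/(5·24) = 1 − 228/120 = -0.900

-0.900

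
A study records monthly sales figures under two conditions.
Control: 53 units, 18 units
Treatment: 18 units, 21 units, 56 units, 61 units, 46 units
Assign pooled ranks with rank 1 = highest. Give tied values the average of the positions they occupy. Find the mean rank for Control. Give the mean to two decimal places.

Sorted (descending): 61, 56, 53, 46, 21, 18, 18
The 2 values of 18 occupy positions 6–7 → average rank (6+7)/2 = 6.5.
Control values → pooled ranks: 53→3, 18→6.5
Mean rank = (3 + 6.5) / 2 = 4.75

4.75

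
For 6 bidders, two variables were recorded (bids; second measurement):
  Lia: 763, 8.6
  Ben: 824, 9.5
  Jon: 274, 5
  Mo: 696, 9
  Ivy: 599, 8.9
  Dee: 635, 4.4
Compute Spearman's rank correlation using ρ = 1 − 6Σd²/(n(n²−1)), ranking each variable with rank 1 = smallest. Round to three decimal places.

0.600

Ranks of variable 1: 5, 6, 1, 4, 2, 3
Ranks of variable 2: 3, 6, 2, 5, 4, 1
d = r₁ − r₂: 2, 0, -1, -1, -2, 2
d²: 4, 0, 1, 1, 4, 4; Σd² = 14
ρ = 1 − 6·14/(6·35) = 1 − 84/210 = 0.600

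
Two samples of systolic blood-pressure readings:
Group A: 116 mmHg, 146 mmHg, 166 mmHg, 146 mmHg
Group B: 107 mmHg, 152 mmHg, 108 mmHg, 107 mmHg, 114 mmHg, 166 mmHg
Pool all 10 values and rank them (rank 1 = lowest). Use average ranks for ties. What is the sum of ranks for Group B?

27.5

Sorted (ascending): 107, 107, 108, 114, 116, 146, 146, 152, 166, 166
The 2 values of 107 occupy positions 1–2 → average rank (1+2)/2 = 1.5.
The 2 values of 146 occupy positions 6–7 → average rank (6+7)/2 = 6.5.
The 2 values of 166 occupy positions 9–10 → average rank (9+10)/2 = 9.5.
Group B values → pooled ranks: 107→1.5, 152→8, 108→3, 107→1.5, 114→4, 166→9.5
Rank sum = 1.5 + 8 + 3 + 1.5 + 4 + 9.5 = 27.5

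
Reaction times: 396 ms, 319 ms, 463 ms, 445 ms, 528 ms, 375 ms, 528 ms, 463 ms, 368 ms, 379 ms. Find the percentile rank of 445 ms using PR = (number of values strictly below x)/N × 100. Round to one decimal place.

N = 10.
Strictly below 445: 5. Equal to 445: 1.
PR = 5/10 × 100 = 50.0

50.0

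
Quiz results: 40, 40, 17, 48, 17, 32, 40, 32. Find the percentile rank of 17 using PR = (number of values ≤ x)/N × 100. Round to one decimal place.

25.0

N = 8.
Strictly below 17: 0. Equal to 17: 2.
PR = 2/8 × 100 = 25.0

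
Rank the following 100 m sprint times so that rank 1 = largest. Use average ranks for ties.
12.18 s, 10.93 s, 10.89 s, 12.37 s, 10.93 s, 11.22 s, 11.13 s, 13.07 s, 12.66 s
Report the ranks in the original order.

4, 7.5, 9, 3, 7.5, 5, 6, 1, 2

Sorted (descending): 13.07, 12.66, 12.37, 12.18, 11.22, 11.13, 10.93, 10.93, 10.89
The 2 values of 10.93 occupy positions 7–8 → average rank (7+8)/2 = 7.5.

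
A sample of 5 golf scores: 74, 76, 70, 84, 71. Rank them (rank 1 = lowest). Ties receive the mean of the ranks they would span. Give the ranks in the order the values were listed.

Sorted (ascending): 70, 71, 74, 76, 84
No ties — each value takes its position as its rank.

3, 4, 1, 5, 2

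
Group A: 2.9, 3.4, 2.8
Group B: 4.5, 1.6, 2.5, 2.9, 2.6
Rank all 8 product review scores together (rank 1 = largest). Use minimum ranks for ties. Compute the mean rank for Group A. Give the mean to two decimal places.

3.33

Sorted (descending): 4.5, 3.4, 2.9, 2.9, 2.8, 2.6, 2.5, 1.6
The 2 values of 2.9 occupy positions 3–4 → each gets rank 3.
Group A values → pooled ranks: 2.9→3, 3.4→2, 2.8→5
Mean rank = (3 + 2 + 5) / 3 = 3.33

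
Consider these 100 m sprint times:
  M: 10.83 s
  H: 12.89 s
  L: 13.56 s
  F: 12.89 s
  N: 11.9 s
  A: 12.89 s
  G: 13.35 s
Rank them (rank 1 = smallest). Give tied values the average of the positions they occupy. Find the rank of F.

Sorted (ascending): 10.83, 11.9, 12.89, 12.89, 12.89, 13.35, 13.56
The 3 values of 12.89 occupy positions 3–5 → average rank 4.
F has value 12.89 s → rank 4.

4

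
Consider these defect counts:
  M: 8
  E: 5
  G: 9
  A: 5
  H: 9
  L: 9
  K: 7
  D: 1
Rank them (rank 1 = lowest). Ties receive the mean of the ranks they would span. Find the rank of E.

Sorted (ascending): 1, 5, 5, 7, 8, 9, 9, 9
The 2 values of 5 occupy positions 2–3 → average rank (2+3)/2 = 2.5.
The 3 values of 9 occupy positions 6–8 → average rank 7.
E has value 5 → rank 2.5.

2.5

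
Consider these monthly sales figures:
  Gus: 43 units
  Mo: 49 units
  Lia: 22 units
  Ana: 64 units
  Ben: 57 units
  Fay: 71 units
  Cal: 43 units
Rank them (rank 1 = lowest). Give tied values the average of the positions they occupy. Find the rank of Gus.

2.5

Sorted (ascending): 22, 43, 43, 49, 57, 64, 71
The 2 values of 43 occupy positions 2–3 → average rank (2+3)/2 = 2.5.
Gus has value 43 units → rank 2.5.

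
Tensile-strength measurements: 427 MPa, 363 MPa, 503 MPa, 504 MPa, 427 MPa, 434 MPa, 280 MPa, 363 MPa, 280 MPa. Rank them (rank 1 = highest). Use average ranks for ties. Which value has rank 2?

Sorted (descending): 504, 503, 434, 427, 427, 363, 363, 280, 280
The 2 values of 427 occupy positions 4–5 → average rank (4+5)/2 = 4.5.
The 2 values of 363 occupy positions 6–7 → average rank (6+7)/2 = 6.5.
The 2 values of 280 occupy positions 8–9 → average rank (8+9)/2 = 8.5.
Rank 2 → value 503.

503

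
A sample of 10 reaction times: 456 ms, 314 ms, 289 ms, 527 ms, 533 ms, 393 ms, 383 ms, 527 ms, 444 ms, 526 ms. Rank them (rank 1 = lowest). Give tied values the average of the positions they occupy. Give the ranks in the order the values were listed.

Sorted (ascending): 289, 314, 383, 393, 444, 456, 526, 527, 527, 533
The 2 values of 527 occupy positions 8–9 → average rank (8+9)/2 = 8.5.

6, 2, 1, 8.5, 10, 4, 3, 8.5, 5, 7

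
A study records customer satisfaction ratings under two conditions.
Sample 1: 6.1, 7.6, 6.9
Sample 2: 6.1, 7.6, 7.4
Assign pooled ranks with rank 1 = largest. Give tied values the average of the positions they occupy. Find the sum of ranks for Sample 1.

Sorted (descending): 7.6, 7.6, 7.4, 6.9, 6.1, 6.1
The 2 values of 7.6 occupy positions 1–2 → average rank (1+2)/2 = 1.5.
The 2 values of 6.1 occupy positions 5–6 → average rank (5+6)/2 = 5.5.
Sample 1 values → pooled ranks: 6.1→5.5, 7.6→1.5, 6.9→4
Rank sum = 5.5 + 1.5 + 4 = 11

11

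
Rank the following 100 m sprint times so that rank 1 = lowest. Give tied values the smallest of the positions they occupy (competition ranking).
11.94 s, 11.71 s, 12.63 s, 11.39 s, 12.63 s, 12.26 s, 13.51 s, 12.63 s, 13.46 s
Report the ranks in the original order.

3, 2, 5, 1, 5, 4, 9, 5, 8

Sorted (ascending): 11.39, 11.71, 11.94, 12.26, 12.63, 12.63, 12.63, 13.46, 13.51
The 3 values of 12.63 occupy positions 5–7 → each gets rank 5.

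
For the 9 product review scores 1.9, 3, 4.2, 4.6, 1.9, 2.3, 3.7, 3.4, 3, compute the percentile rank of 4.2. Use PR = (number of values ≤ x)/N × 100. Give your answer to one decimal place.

N = 9.
Strictly below 4.2: 7. Equal to 4.2: 1.
PR = 8/9 × 100 = 88.9

88.9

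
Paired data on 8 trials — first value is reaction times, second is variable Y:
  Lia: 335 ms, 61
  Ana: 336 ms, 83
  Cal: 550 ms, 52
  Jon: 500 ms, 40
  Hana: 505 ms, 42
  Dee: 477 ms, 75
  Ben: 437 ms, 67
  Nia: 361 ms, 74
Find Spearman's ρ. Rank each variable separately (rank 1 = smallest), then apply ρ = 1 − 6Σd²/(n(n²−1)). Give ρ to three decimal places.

-0.595

Ranks of variable 1: 1, 2, 8, 6, 7, 5, 4, 3
Ranks of variable 2: 4, 8, 3, 1, 2, 7, 5, 6
d = r₁ − r₂: -3, -6, 5, 5, 5, -2, -1, -3
d²: 9, 36, 25, 25, 25, 4, 1, 9; Σd² = 134
ρ = 1 − 6·134/(8·63) = 1 − 804/504 = -0.595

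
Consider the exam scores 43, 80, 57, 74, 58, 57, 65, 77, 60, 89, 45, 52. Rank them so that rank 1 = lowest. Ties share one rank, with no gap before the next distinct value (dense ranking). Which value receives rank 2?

45

Sorted (ascending): 43, 45, 52, 57, 57, 58, 60, 65, 74, 77, 80, 89
The 2 values of 57 share dense rank 4.
Remaining distinct values take the next consecutive integers.
Rank 2 → value 45.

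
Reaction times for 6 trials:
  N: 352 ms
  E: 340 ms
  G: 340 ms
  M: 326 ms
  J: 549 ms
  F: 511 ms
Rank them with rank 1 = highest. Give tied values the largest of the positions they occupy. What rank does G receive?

5

Sorted (descending): 549, 511, 352, 340, 340, 326
The 2 values of 340 occupy positions 4–5 → each gets rank 5.
G has value 340 ms → rank 5.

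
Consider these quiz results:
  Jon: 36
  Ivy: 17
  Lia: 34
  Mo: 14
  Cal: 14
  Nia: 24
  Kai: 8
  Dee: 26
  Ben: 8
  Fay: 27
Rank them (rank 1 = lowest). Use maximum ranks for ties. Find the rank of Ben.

Sorted (ascending): 8, 8, 14, 14, 17, 24, 26, 27, 34, 36
The 2 values of 8 occupy positions 1–2 → each gets rank 2.
The 2 values of 14 occupy positions 3–4 → each gets rank 4.
Ben has value 8 → rank 2.

2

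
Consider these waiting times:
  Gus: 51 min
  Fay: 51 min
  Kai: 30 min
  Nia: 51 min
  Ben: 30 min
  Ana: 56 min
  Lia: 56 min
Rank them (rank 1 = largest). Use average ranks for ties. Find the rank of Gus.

Sorted (descending): 56, 56, 51, 51, 51, 30, 30
The 2 values of 56 occupy positions 1–2 → average rank (1+2)/2 = 1.5.
The 3 values of 51 occupy positions 3–5 → average rank 4.
The 2 values of 30 occupy positions 6–7 → average rank (6+7)/2 = 6.5.
Gus has value 51 min → rank 4.

4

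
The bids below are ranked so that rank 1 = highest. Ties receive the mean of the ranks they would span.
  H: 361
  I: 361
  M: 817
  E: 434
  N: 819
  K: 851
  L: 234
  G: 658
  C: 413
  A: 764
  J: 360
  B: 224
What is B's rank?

Sorted (descending): 851, 819, 817, 764, 658, 434, 413, 361, 361, 360, 234, 224
The 2 values of 361 occupy positions 8–9 → average rank (8+9)/2 = 8.5.
B has value 224 → rank 12.

12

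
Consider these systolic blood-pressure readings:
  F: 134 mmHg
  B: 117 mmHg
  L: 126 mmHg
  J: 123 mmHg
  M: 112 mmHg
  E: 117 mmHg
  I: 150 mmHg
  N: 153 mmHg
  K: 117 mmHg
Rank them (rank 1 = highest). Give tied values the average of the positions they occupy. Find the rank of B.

Sorted (descending): 153, 150, 134, 126, 123, 117, 117, 117, 112
The 3 values of 117 occupy positions 6–8 → average rank 7.
B has value 117 mmHg → rank 7.

7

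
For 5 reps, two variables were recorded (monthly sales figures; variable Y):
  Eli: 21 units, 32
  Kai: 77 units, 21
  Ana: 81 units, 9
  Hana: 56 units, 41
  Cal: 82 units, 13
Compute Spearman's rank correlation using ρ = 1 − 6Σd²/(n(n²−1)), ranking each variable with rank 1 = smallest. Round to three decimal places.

-0.800

Ranks of variable 1: 1, 3, 4, 2, 5
Ranks of variable 2: 4, 3, 1, 5, 2
d = r₁ − r₂: -3, 0, 3, -3, 3
d²: 9, 0, 9, 9, 9; Σd² = 36
ρ = 1 − 6·36/(5·24) = 1 − 216/120 = -0.800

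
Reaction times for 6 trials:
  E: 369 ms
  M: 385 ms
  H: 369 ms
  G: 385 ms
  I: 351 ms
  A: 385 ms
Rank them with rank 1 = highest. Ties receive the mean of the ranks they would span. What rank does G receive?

2

Sorted (descending): 385, 385, 385, 369, 369, 351
The 3 values of 385 occupy positions 1–3 → average rank 2.
The 2 values of 369 occupy positions 4–5 → average rank (4+5)/2 = 4.5.
G has value 385 ms → rank 2.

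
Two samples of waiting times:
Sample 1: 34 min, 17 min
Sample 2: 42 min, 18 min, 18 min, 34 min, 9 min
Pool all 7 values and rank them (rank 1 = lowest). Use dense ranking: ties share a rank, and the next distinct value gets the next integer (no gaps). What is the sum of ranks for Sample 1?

Sorted (ascending): 9, 17, 18, 18, 34, 34, 42
The 2 values of 18 share dense rank 3.
The 2 values of 34 share dense rank 4.
Remaining distinct values take the next consecutive integers.
Sample 1 values → pooled ranks: 34→4, 17→2
Rank sum = 4 + 2 = 6

6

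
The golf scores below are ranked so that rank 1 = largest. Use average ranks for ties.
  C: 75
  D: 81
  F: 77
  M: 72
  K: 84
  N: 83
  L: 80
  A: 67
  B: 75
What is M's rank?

8

Sorted (descending): 84, 83, 81, 80, 77, 75, 75, 72, 67
The 2 values of 75 occupy positions 6–7 → average rank (6+7)/2 = 6.5.
M has value 72 → rank 8.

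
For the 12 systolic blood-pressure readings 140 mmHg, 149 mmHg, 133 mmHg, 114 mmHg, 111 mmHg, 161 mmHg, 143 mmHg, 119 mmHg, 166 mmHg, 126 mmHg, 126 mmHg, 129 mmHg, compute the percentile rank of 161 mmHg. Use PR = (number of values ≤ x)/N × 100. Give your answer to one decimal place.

N = 12.
Strictly below 161: 10. Equal to 161: 1.
PR = 11/12 × 100 = 91.7

91.7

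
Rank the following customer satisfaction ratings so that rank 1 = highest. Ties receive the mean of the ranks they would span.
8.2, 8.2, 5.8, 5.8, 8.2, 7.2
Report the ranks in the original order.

2, 2, 5.5, 5.5, 2, 4

Sorted (descending): 8.2, 8.2, 8.2, 7.2, 5.8, 5.8
The 3 values of 8.2 occupy positions 1–3 → average rank 2.
The 2 values of 5.8 occupy positions 5–6 → average rank (5+6)/2 = 5.5.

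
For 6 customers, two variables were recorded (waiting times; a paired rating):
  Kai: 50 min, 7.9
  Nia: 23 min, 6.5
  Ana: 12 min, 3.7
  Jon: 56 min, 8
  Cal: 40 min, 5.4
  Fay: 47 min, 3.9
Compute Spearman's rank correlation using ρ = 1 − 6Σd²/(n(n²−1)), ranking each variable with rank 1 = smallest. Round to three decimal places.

0.771

Ranks of variable 1: 5, 2, 1, 6, 3, 4
Ranks of variable 2: 5, 4, 1, 6, 3, 2
d = r₁ − r₂: 0, -2, 0, 0, 0, 2
d²: 0, 4, 0, 0, 0, 4; Σd² = 8
ρ = 1 − 6·8/(6·35) = 1 − 48/210 = 0.771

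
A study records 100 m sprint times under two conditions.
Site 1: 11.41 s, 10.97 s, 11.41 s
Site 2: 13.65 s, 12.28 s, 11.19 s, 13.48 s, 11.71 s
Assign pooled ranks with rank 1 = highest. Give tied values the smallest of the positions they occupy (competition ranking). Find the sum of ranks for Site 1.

18

Sorted (descending): 13.65, 13.48, 12.28, 11.71, 11.41, 11.41, 11.19, 10.97
The 2 values of 11.41 occupy positions 5–6 → each gets rank 5.
Site 1 values → pooled ranks: 11.41→5, 10.97→8, 11.41→5
Rank sum = 5 + 8 + 5 = 18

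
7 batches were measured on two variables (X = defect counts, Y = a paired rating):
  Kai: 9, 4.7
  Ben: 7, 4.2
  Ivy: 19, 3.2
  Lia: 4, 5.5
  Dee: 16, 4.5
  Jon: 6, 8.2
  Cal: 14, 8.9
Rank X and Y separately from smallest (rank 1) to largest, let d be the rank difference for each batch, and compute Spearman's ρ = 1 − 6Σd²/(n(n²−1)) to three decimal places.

-0.464

Ranks of variable 1: 4, 3, 7, 1, 6, 2, 5
Ranks of variable 2: 4, 2, 1, 5, 3, 6, 7
d = r₁ − r₂: 0, 1, 6, -4, 3, -4, -2
d²: 0, 1, 36, 16, 9, 16, 4; Σd² = 82
ρ = 1 − 6·82/(7·48) = 1 − 492/336 = -0.464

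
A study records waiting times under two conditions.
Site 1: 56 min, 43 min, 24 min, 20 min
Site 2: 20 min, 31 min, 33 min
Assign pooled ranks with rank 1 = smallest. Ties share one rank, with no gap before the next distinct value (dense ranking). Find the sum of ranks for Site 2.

8

Sorted (ascending): 20, 20, 24, 31, 33, 43, 56
The 2 values of 20 share dense rank 1.
Remaining distinct values take the next consecutive integers.
Site 2 values → pooled ranks: 20→1, 31→3, 33→4
Rank sum = 1 + 3 + 4 = 8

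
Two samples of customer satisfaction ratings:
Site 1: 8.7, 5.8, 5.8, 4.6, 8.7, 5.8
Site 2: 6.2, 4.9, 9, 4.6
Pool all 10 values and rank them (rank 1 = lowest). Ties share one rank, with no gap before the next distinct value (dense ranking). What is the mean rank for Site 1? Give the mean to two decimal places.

Sorted (ascending): 4.6, 4.6, 4.9, 5.8, 5.8, 5.8, 6.2, 8.7, 8.7, 9
The 2 values of 4.6 share dense rank 1.
The 3 values of 5.8 share dense rank 3.
The 2 values of 8.7 share dense rank 5.
Remaining distinct values take the next consecutive integers.
Site 1 values → pooled ranks: 8.7→5, 5.8→3, 5.8→3, 4.6→1, 8.7→5, 5.8→3
Mean rank = (5 + 3 + 3 + 1 + 5 + 3) / 6 = 3.33

3.33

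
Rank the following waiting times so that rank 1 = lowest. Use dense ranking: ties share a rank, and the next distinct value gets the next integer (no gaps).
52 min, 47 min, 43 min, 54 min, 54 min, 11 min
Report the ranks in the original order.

Sorted (ascending): 11, 43, 47, 52, 54, 54
The 2 values of 54 share dense rank 5.
Remaining distinct values take the next consecutive integers.

4, 3, 2, 5, 5, 1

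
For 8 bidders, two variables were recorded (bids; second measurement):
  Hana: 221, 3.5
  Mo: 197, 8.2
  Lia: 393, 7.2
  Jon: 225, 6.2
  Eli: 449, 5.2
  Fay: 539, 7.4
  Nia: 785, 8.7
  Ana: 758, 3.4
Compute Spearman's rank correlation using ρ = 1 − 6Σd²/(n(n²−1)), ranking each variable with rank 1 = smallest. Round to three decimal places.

Ranks of variable 1: 2, 1, 4, 3, 5, 6, 8, 7
Ranks of variable 2: 2, 7, 5, 4, 3, 6, 8, 1
d = r₁ − r₂: 0, -6, -1, -1, 2, 0, 0, 6
d²: 0, 36, 1, 1, 4, 0, 0, 36; Σd² = 78
ρ = 1 − 6·78/(8·63) = 1 − 468/504 = 0.071

0.071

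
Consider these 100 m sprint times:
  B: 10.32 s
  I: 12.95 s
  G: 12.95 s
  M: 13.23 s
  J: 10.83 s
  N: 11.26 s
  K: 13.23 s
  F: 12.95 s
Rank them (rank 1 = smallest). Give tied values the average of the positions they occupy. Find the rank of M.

Sorted (ascending): 10.32, 10.83, 11.26, 12.95, 12.95, 12.95, 13.23, 13.23
The 3 values of 12.95 occupy positions 4–6 → average rank 5.
The 2 values of 13.23 occupy positions 7–8 → average rank (7+8)/2 = 7.5.
M has value 13.23 s → rank 7.5.

7.5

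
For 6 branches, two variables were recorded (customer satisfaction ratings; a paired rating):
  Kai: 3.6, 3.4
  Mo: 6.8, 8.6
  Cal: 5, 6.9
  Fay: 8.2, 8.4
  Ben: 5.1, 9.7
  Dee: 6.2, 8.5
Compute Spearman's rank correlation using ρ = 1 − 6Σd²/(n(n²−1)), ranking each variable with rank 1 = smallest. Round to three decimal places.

Ranks of variable 1: 1, 5, 2, 6, 3, 4
Ranks of variable 2: 1, 5, 2, 3, 6, 4
d = r₁ − r₂: 0, 0, 0, 3, -3, 0
d²: 0, 0, 0, 9, 9, 0; Σd² = 18
ρ = 1 − 6·18/(6·35) = 1 − 108/210 = 0.486

0.486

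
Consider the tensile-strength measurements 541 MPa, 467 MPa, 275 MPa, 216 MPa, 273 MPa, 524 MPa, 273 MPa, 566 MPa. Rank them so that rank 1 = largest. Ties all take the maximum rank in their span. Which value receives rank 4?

Sorted (descending): 566, 541, 524, 467, 275, 273, 273, 216
The 2 values of 273 occupy positions 6–7 → each gets rank 7.
Rank 4 → value 467.

467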